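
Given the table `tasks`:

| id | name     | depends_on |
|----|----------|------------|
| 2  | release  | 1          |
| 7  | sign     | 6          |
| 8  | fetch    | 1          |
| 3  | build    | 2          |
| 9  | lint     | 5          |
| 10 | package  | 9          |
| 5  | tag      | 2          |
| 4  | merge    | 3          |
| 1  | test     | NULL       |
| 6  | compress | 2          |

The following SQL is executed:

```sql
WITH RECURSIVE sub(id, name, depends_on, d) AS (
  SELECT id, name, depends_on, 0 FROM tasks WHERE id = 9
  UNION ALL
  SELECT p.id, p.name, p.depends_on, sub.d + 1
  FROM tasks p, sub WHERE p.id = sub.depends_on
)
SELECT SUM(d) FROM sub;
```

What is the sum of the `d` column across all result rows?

Base: id=9 (lint), depends_on=5, d 0.
Iteration 1: join on id=5 -> tag (id 5, depends_on=2, d 1).
Iteration 2: join on id=2 -> release (id 2, depends_on=1, d 2).
Iteration 3: join on id=1 -> test (id 1, depends_on=NULL, d 3).
Iteration 4: depends_on is NULL; no match; recursion stops.
SUM(d) = 0 + 1 + 2 + 3 = 6.

6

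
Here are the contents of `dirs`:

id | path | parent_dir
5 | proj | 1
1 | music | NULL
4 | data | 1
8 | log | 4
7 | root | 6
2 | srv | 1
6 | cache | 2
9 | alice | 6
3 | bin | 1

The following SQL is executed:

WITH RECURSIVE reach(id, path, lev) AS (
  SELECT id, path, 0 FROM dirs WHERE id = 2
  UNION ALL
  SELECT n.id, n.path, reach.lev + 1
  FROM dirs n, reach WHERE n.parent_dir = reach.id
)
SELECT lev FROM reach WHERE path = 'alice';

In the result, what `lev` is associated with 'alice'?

Base: id=2 (srv) at lev 0.
Iteration 1: rows with parent_dir in {2} -> cache (id 6, lev 1).
Iteration 2: rows with parent_dir in {6} -> root (id 7, lev 2), alice (id 9, lev 2).
Iteration 3: no rows with parent_dir in {7,9}; recursion stops.

2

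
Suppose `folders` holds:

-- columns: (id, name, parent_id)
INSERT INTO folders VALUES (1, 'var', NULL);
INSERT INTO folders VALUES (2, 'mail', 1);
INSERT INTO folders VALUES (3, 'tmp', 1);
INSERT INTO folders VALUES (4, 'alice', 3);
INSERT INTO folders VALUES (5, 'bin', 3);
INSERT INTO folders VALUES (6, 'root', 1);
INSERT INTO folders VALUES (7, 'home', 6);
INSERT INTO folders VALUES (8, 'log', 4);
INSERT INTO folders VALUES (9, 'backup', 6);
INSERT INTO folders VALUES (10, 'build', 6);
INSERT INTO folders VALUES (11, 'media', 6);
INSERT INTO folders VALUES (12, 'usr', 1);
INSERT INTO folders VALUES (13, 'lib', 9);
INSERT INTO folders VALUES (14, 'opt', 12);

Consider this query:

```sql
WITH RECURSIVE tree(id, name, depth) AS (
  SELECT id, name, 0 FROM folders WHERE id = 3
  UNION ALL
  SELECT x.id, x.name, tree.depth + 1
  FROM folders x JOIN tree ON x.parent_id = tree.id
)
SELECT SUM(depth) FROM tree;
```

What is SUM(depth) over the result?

4

Base: id=3 (tmp) at depth 0.
Iteration 1: rows with parent_id in {3} -> alice (id 4, depth 1), bin (id 5, depth 1).
Iteration 2: rows with parent_id in {4,5} -> log (id 8, depth 2).
Iteration 3: no rows with parent_id in {8}; recursion stops.
SUM(depth) = 0 + 1 + 1 + 2 = 4.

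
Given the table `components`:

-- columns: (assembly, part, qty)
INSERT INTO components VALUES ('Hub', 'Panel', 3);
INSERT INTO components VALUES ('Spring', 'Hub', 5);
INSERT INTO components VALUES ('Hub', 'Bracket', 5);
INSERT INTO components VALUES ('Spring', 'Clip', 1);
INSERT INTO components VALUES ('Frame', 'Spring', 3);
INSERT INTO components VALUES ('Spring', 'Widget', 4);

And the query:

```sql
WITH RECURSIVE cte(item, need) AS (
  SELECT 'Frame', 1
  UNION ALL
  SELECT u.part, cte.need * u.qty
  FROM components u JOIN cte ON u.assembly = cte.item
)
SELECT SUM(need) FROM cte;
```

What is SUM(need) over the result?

Base: (Frame, need=1).
Iteration 1: components of {Frame} -> Spring = 1*3 = 3.
Iteration 2: components of {Spring} -> Clip = 3*1 = 3, Hub = 3*5 = 15, Widget = 3*4 = 12.
Iteration 3: components of {Clip,Hub,Widget} -> Bracket = 15*5 = 75, Panel = 15*3 = 45.
Iteration 4: no further components; recursion stops.
SUM(need) = 1 + 3 + 12 + 15 + 3 + 75 + 45 = 154.

154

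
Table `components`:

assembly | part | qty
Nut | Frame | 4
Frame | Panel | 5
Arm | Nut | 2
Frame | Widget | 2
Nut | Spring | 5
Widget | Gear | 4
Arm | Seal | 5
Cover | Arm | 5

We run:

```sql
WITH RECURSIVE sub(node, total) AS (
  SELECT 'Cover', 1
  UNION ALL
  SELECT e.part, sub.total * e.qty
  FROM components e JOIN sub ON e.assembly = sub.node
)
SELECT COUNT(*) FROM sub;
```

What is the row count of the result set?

9

Base: (Cover, total=1).
Iteration 1: components of {Cover} -> Arm = 1*5 = 5.
Iteration 2: components of {Arm} -> Nut = 5*2 = 10, Seal = 5*5 = 25.
Iteration 3: components of {Nut,Seal} -> Frame = 10*4 = 40, Spring = 10*5 = 50.
Iteration 4: components of {Frame,Spring} -> Panel = 40*5 = 200, Widget = 40*2 = 80.
Iteration 5: components of {Panel,Widget} -> Gear = 80*4 = 320.
Iteration 6: no further components; recursion stops.
Total rows emitted: 9.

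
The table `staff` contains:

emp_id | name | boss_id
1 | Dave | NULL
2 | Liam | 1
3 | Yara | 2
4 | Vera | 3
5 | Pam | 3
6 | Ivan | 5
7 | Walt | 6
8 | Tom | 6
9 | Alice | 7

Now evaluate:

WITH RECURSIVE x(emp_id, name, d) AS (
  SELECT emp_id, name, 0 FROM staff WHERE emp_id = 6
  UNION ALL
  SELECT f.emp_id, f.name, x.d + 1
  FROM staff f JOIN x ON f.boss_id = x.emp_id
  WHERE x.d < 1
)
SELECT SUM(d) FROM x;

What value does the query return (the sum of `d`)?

2

Base: emp_id=6 (Ivan) at d 0.
Iteration 1: rows with boss_id in {6} -> Walt (id 7, d 1), Tom (id 8, d 1).
Iteration 2: d < 1 fails for all current rows; recursion stops.
SUM(d) = 0 + 1 + 1 = 2.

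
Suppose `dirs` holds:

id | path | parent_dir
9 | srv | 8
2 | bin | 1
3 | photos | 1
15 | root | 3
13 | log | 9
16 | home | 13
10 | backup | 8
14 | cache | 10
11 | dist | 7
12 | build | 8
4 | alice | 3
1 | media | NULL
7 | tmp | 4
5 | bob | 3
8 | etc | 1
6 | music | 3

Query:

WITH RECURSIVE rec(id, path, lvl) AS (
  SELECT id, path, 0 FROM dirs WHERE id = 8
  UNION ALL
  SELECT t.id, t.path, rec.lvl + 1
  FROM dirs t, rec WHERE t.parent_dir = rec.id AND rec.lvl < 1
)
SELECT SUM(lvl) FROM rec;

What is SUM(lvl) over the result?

3

Base: id=8 (etc) at lvl 0.
Iteration 1: rows with parent_dir in {8} -> srv (id 9, lvl 1), backup (id 10, lvl 1), build (id 12, lvl 1).
Iteration 2: lvl < 1 fails for all current rows; recursion stops.
SUM(lvl) = 0 + 1 + 1 + 1 = 3.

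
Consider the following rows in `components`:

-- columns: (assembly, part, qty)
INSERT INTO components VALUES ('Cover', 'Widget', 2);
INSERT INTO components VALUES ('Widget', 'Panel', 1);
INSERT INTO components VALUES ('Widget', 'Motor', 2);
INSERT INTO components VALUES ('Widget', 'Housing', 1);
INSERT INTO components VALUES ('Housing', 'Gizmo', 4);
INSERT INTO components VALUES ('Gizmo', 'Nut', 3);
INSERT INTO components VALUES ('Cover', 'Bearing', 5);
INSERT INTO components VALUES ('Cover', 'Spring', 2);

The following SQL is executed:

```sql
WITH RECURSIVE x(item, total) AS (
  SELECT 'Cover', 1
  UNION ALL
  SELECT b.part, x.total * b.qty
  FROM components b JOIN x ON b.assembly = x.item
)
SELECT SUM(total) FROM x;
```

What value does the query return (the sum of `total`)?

Base: (Cover, total=1).
Iteration 1: components of {Cover} -> Bearing = 1*5 = 5, Spring = 1*2 = 2, Widget = 1*2 = 2.
Iteration 2: components of {Bearing,Spring,Widget} -> Housing = 2*1 = 2, Motor = 2*2 = 4, Panel = 2*1 = 2.
Iteration 3: components of {Housing,Motor,Panel} -> Gizmo = 2*4 = 8.
Iteration 4: components of {Gizmo} -> Nut = 8*3 = 24.
Iteration 5: no further components; recursion stops.
SUM(total) = 1 + 2 + 5 + 2 + 2 + 4 + 2 + 8 + 24 = 50.

50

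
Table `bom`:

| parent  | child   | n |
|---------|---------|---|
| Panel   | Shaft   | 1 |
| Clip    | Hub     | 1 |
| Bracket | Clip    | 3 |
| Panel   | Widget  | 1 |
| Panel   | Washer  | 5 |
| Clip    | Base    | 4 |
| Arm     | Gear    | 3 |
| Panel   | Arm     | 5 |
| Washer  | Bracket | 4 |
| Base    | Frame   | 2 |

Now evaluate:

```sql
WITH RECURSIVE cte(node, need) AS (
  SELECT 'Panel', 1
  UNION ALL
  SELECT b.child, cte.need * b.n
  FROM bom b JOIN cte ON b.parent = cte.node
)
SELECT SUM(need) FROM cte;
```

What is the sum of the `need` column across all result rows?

Base: (Panel, need=1).
Iteration 1: components of {Panel} -> Arm = 1*5 = 5, Shaft = 1*1 = 1, Washer = 1*5 = 5, Widget = 1*1 = 1.
Iteration 2: components of {Arm,Shaft,Washer,Widget} -> Bracket = 5*4 = 20, Gear = 5*3 = 15.
Iteration 3: components of {Bracket,Gear} -> Clip = 20*3 = 60.
Iteration 4: components of {Clip} -> Base = 60*4 = 240, Hub = 60*1 = 60.
Iteration 5: components of {Base,Hub} -> Frame = 240*2 = 480.
Iteration 6: no further components; recursion stops.
SUM(need) = 1 + 5 + 5 + 1 + 1 + 15 + 20 + 60 + 240 + 60 + 480 = 888.

888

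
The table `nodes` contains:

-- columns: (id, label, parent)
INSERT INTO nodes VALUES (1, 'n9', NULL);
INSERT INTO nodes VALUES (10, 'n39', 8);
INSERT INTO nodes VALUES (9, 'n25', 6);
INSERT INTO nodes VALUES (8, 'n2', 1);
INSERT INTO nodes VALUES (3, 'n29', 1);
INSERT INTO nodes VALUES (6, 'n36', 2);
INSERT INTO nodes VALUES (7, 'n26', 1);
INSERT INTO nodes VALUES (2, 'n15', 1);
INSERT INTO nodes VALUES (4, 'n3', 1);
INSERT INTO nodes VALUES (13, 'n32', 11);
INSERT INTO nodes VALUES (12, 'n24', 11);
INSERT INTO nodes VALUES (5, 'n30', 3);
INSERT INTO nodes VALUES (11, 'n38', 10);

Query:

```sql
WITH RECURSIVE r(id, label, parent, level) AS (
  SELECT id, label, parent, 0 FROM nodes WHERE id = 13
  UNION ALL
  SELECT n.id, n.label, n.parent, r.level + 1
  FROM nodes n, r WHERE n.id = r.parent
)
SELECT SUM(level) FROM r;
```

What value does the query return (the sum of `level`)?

10

Base: id=13 (n32), parent=11, level 0.
Iteration 1: join on id=11 -> n38 (id 11, parent=10, level 1).
Iteration 2: join on id=10 -> n39 (id 10, parent=8, level 2).
Iteration 3: join on id=8 -> n2 (id 8, parent=1, level 3).
Iteration 4: join on id=1 -> n9 (id 1, parent=NULL, level 4).
Iteration 5: parent is NULL; no match; recursion stops.
SUM(level) = 0 + 1 + 2 + 3 + 4 = 10.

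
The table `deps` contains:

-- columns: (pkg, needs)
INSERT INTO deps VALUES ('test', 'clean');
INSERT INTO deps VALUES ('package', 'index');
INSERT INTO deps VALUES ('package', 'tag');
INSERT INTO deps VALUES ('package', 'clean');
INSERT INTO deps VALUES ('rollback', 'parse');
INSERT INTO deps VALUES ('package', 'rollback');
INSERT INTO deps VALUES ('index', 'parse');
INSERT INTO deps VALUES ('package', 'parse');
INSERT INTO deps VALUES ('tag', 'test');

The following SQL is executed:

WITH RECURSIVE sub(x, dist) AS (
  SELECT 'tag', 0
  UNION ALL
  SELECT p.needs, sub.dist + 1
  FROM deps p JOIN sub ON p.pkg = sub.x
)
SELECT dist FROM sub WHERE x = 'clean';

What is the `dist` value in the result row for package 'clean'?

Base: (tag, dist=0).
Iteration 1: edges from {tag} -> (test, dist=1).
Iteration 2: edges from {test} -> (clean, dist=2).
Iteration 3: no outgoing edges from {clean}; recursion stops.

2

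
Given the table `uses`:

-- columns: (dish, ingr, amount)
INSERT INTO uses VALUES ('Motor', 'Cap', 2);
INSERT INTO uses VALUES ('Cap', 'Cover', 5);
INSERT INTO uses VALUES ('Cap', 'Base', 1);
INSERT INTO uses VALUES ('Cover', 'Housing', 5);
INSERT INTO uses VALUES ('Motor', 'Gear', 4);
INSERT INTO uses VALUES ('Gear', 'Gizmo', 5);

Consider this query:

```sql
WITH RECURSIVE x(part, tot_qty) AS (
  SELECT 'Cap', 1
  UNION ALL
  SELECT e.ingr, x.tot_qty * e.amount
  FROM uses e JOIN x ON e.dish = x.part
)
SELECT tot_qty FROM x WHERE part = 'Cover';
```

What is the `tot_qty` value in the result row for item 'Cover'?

5

Base: (Cap, tot_qty=1).
Iteration 1: components of {Cap} -> Base = 1*1 = 1, Cover = 1*5 = 5.
Iteration 2: components of {Base,Cover} -> Housing = 5*5 = 25.
Iteration 3: no further components; recursion stops.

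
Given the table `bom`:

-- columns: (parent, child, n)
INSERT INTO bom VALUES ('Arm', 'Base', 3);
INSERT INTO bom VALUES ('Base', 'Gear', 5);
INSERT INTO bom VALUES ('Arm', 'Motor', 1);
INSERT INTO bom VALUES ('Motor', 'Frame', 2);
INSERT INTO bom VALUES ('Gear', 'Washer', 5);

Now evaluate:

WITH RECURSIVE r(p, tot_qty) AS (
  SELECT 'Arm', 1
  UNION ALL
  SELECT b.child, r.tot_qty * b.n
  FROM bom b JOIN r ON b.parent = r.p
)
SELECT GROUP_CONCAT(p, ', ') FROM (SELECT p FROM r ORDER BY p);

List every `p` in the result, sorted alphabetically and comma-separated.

Arm, Base, Frame, Gear, Motor, Washer

Base: (Arm, tot_qty=1).
Iteration 1: components of {Arm} -> Base = 1*3 = 3, Motor = 1*1 = 1.
Iteration 2: components of {Base,Motor} -> Frame = 1*2 = 2, Gear = 3*5 = 15.
Iteration 3: components of {Frame,Gear} -> Washer = 15*5 = 75.
Iteration 4: no further components; recursion stops.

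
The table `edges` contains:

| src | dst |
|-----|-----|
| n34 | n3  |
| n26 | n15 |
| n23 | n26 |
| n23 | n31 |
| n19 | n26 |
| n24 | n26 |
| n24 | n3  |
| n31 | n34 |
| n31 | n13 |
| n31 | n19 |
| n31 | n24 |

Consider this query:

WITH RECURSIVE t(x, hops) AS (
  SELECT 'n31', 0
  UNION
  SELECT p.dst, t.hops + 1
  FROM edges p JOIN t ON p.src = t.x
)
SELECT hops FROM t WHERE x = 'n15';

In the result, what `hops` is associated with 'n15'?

3

Base: (n31, hops=0).
Iteration 1: edges from {n31} -> (n13, hops=1), (n19, hops=1), (n24, hops=1), (n34, hops=1).
Iteration 2: edges from {n13,n19,n24,n34} -> (n26, hops=2), (n3, hops=2). [UNION drops 2 duplicate row(s)]
Iteration 3: edges from {n26,n3} -> (n15, hops=3).
Iteration 4: no outgoing edges from {n15}; recursion stops.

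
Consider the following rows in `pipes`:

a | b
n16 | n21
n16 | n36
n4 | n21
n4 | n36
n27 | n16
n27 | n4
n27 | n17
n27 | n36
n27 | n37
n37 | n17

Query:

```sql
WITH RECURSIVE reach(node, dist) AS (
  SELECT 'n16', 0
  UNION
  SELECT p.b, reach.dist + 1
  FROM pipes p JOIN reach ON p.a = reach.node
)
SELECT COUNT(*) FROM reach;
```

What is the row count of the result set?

3

Base: (n16, dist=0).
Iteration 1: edges from {n16} -> (n21, dist=1), (n36, dist=1).
Iteration 2: no outgoing edges from {n21,n36}; recursion stops.
Total rows emitted: 3.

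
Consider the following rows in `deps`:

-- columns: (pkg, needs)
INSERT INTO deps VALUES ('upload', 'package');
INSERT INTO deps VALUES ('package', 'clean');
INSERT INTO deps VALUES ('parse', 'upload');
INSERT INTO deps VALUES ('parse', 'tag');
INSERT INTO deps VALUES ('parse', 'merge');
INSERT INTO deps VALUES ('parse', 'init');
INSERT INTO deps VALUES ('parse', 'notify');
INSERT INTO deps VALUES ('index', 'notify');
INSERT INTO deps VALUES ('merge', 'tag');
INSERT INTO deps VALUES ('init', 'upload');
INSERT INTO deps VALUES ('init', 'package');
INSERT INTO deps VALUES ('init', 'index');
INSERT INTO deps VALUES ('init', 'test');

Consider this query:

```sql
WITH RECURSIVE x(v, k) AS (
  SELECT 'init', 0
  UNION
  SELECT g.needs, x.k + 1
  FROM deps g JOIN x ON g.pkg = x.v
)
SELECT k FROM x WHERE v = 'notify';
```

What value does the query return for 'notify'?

2

Base: (init, k=0).
Iteration 1: edges from {init} -> (index, k=1), (package, k=1), (test, k=1), (upload, k=1).
Iteration 2: edges from {index,package,test,upload} -> (clean, k=2), (notify, k=2), (package, k=2).
Iteration 3: edges from {clean,notify,package} -> (clean, k=3).
Iteration 4: no outgoing edges from {clean}; recursion stops.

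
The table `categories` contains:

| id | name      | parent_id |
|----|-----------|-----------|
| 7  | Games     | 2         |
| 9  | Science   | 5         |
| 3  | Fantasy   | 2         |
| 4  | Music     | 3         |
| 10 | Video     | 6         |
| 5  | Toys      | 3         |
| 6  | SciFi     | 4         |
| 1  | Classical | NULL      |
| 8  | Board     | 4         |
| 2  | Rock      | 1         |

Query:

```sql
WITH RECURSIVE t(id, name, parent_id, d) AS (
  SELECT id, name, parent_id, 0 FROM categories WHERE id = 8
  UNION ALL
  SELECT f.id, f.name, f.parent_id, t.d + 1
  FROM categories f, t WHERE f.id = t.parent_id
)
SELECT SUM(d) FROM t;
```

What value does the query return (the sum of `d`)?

10

Base: id=8 (Board), parent_id=4, d 0.
Iteration 1: join on id=4 -> Music (id 4, parent_id=3, d 1).
Iteration 2: join on id=3 -> Fantasy (id 3, parent_id=2, d 2).
Iteration 3: join on id=2 -> Rock (id 2, parent_id=1, d 3).
Iteration 4: join on id=1 -> Classical (id 1, parent_id=NULL, d 4).
Iteration 5: parent_id is NULL; no match; recursion stops.
SUM(d) = 0 + 1 + 2 + 3 + 4 = 10.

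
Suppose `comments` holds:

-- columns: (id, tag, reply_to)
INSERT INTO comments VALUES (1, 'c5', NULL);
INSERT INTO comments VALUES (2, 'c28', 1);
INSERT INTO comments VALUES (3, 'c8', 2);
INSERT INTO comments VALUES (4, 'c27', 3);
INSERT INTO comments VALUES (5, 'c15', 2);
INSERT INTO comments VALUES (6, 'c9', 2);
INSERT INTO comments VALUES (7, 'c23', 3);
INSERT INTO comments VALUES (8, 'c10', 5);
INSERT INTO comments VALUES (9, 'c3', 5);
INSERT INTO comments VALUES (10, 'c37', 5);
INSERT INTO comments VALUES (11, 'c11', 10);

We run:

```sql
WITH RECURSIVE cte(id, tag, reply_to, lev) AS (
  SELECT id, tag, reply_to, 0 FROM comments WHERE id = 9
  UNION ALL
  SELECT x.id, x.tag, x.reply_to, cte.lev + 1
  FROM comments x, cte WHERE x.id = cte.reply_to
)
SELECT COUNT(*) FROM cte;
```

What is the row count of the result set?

4

Base: id=9 (c3), reply_to=5, lev 0.
Iteration 1: join on id=5 -> c15 (id 5, reply_to=2, lev 1).
Iteration 2: join on id=2 -> c28 (id 2, reply_to=1, lev 2).
Iteration 3: join on id=1 -> c5 (id 1, reply_to=NULL, lev 3).
Iteration 4: reply_to is NULL; no match; recursion stops.
Total rows emitted: 4.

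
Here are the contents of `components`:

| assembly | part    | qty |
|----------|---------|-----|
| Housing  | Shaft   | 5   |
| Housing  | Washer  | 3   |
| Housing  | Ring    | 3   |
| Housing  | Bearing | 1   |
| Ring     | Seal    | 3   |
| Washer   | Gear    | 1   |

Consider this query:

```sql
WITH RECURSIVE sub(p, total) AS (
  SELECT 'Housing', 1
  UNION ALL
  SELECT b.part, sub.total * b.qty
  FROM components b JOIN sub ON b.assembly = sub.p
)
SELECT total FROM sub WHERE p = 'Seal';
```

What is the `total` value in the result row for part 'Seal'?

9

Base: (Housing, total=1).
Iteration 1: components of {Housing} -> Bearing = 1*1 = 1, Ring = 1*3 = 3, Shaft = 1*5 = 5, Washer = 1*3 = 3.
Iteration 2: components of {Bearing,Ring,Shaft,Washer} -> Gear = 3*1 = 3, Seal = 3*3 = 9.
Iteration 3: no further components; recursion stops.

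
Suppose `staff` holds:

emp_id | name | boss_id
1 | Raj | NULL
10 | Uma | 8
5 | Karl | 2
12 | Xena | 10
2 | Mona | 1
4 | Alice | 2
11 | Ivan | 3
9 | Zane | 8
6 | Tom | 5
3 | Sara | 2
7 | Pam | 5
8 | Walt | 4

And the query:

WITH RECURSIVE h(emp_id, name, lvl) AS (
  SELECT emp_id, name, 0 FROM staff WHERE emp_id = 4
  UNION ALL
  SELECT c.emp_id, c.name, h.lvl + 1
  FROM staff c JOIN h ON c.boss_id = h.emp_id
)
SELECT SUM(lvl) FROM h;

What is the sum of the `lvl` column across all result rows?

Base: emp_id=4 (Alice) at lvl 0.
Iteration 1: rows with boss_id in {4} -> Walt (id 8, lvl 1).
Iteration 2: rows with boss_id in {8} -> Zane (id 9, lvl 2), Uma (id 10, lvl 2).
Iteration 3: rows with boss_id in {9,10} -> Xena (id 12, lvl 3).
Iteration 4: no rows with boss_id in {12}; recursion stops.
SUM(lvl) = 0 + 1 + 2 + 2 + 3 = 8.

8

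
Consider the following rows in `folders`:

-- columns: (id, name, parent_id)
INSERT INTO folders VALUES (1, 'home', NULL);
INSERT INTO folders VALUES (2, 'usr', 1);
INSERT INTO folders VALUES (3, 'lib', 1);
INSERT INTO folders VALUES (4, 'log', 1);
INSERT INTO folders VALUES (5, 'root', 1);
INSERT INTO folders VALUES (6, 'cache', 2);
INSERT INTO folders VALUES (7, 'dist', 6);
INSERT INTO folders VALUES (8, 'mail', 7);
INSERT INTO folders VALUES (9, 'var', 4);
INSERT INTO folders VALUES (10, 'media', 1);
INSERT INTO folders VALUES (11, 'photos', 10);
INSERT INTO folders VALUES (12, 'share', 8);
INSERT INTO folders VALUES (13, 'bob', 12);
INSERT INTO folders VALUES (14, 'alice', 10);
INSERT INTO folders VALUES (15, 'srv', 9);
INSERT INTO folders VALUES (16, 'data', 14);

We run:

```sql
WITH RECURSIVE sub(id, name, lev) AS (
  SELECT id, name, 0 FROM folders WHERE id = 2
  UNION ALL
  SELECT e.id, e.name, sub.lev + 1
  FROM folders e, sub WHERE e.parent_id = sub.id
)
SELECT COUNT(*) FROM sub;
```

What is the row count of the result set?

6

Base: id=2 (usr) at lev 0.
Iteration 1: rows with parent_id in {2} -> cache (id 6, lev 1).
Iteration 2: rows with parent_id in {6} -> dist (id 7, lev 2).
Iteration 3: rows with parent_id in {7} -> mail (id 8, lev 3).
Iteration 4: rows with parent_id in {8} -> share (id 12, lev 4).
Iteration 5: rows with parent_id in {12} -> bob (id 13, lev 5).
Iteration 6: no rows with parent_id in {13}; recursion stops.
Total rows emitted: 6.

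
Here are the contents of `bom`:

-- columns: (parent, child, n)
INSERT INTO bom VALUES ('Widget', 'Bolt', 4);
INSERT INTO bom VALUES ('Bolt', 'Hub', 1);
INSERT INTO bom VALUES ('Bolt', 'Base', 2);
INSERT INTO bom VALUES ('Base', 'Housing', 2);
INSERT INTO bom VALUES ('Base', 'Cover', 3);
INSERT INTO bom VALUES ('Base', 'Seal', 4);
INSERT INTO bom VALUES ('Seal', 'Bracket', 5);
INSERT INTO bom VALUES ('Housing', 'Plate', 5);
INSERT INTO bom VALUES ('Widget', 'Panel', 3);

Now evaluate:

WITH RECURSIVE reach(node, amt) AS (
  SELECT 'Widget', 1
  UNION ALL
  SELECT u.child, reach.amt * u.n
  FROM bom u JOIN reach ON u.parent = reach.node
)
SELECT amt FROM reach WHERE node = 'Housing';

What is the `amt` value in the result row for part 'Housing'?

Base: (Widget, amt=1).
Iteration 1: components of {Widget} -> Bolt = 1*4 = 4, Panel = 1*3 = 3.
Iteration 2: components of {Bolt,Panel} -> Base = 4*2 = 8, Hub = 4*1 = 4.
Iteration 3: components of {Base,Hub} -> Cover = 8*3 = 24, Housing = 8*2 = 16, Seal = 8*4 = 32.
Iteration 4: components of {Cover,Housing,Seal} -> Bracket = 32*5 = 160, Plate = 16*5 = 80.
Iteration 5: no further components; recursion stops.

16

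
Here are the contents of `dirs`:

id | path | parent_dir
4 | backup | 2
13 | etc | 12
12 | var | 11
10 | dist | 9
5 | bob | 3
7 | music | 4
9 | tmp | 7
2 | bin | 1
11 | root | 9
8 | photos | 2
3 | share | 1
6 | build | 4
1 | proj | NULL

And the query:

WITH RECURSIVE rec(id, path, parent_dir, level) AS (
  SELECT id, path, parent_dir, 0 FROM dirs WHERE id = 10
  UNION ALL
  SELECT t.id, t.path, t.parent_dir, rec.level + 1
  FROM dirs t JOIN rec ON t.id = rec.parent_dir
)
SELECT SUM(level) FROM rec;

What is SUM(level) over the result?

Base: id=10 (dist), parent_dir=9, level 0.
Iteration 1: join on id=9 -> tmp (id 9, parent_dir=7, level 1).
Iteration 2: join on id=7 -> music (id 7, parent_dir=4, level 2).
Iteration 3: join on id=4 -> backup (id 4, parent_dir=2, level 3).
Iteration 4: join on id=2 -> bin (id 2, parent_dir=1, level 4).
Iteration 5: join on id=1 -> proj (id 1, parent_dir=NULL, level 5).
Iteration 6: parent_dir is NULL; no match; recursion stops.
SUM(level) = 0 + 1 + 2 + 3 + 4 + 5 = 15.

15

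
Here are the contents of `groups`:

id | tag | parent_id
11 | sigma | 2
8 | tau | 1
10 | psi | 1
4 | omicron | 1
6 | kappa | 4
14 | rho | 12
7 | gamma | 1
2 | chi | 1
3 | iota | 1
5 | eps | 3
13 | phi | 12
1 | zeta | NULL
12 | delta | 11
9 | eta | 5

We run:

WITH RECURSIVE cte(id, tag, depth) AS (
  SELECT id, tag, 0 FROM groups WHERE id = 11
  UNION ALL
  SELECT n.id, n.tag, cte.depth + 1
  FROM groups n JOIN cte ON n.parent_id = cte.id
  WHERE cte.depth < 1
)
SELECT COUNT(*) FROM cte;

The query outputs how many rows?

2

Base: id=11 (sigma) at depth 0.
Iteration 1: rows with parent_id in {11} -> delta (id 12, depth 1).
Iteration 2: depth < 1 fails for all current rows; recursion stops.
Total rows emitted: 2.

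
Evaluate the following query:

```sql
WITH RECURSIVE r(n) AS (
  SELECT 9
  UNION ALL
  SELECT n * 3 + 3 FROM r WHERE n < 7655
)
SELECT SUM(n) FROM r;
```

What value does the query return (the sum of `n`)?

Base: n=9.
Iteration 1: 9 < 7655 holds -> n = 9 * 3 + 3 = 30.
Iteration 2: 30 < 7655 holds -> n = 30 * 3 + 3 = 93.
Iteration 3: 93 < 7655 holds -> n = 93 * 3 + 3 = 282.
Iteration 4: 282 < 7655 holds -> n = 282 * 3 + 3 = 849.
Iteration 5: 849 < 7655 holds -> n = 849 * 3 + 3 = 2550.
Iteration 6: 2550 < 7655 holds -> n = 2550 * 3 + 3 = 7653.
Iteration 7: 7653 < 7655 holds -> n = 7653 * 3 + 3 = 22962.
Iteration 8: 22962 < 7655 fails; recursion stops.
SUM(n) = 9 + 30 + 93 + 282 + 849 + 2550 + 7653 + 22962 = 34428.

34428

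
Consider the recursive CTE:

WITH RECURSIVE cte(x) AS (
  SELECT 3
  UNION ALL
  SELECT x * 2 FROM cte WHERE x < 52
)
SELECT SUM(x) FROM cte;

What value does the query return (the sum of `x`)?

189

Base: x=3.
Iteration 1: 3 < 52 holds -> x = 3 * 2 = 6.
Iteration 2: 6 < 52 holds -> x = 6 * 2 = 12.
Iteration 3: 12 < 52 holds -> x = 12 * 2 = 24.
Iteration 4: 24 < 52 holds -> x = 24 * 2 = 48.
Iteration 5: 48 < 52 holds -> x = 48 * 2 = 96.
Iteration 6: 96 < 52 fails; recursion stops.
SUM(x) = 3 + 6 + 12 + 24 + 48 + 96 = 189.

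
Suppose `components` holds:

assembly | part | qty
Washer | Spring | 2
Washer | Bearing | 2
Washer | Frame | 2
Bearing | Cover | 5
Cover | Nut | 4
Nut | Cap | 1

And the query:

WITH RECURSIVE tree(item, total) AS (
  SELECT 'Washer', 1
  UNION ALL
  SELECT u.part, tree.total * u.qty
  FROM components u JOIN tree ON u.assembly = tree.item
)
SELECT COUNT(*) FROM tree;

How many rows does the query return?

Base: (Washer, total=1).
Iteration 1: components of {Washer} -> Bearing = 1*2 = 2, Frame = 1*2 = 2, Spring = 1*2 = 2.
Iteration 2: components of {Bearing,Frame,Spring} -> Cover = 2*5 = 10.
Iteration 3: components of {Cover} -> Nut = 10*4 = 40.
Iteration 4: components of {Nut} -> Cap = 40*1 = 40.
Iteration 5: no further components; recursion stops.
Total rows emitted: 7.

7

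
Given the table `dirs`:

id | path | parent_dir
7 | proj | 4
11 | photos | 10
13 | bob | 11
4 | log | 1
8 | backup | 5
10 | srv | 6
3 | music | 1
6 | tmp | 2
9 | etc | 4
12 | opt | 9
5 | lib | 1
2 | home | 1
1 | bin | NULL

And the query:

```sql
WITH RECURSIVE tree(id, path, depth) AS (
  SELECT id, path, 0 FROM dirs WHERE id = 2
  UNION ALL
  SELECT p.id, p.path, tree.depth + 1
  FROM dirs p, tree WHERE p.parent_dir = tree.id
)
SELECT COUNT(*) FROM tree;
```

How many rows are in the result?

Base: id=2 (home) at depth 0.
Iteration 1: rows with parent_dir in {2} -> tmp (id 6, depth 1).
Iteration 2: rows with parent_dir in {6} -> srv (id 10, depth 2).
Iteration 3: rows with parent_dir in {10} -> photos (id 11, depth 3).
Iteration 4: rows with parent_dir in {11} -> bob (id 13, depth 4).
Iteration 5: no rows with parent_dir in {13}; recursion stops.
Total rows emitted: 5.

5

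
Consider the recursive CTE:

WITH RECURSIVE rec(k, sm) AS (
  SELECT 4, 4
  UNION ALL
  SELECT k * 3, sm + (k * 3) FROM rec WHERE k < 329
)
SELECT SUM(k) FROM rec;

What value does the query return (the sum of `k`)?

1456

Base: k=4, sm=4.
Iteration 1: 4 < 329 holds -> k = 4 * 3 = 12, sm = 4 + 12 = 16.
Iteration 2: 12 < 329 holds -> k = 12 * 3 = 36, sm = 16 + 36 = 52.
Iteration 3: 36 < 329 holds -> k = 36 * 3 = 108, sm = 52 + 108 = 160.
Iteration 4: 108 < 329 holds -> k = 108 * 3 = 324, sm = 160 + 324 = 484.
Iteration 5: 324 < 329 holds -> k = 324 * 3 = 972, sm = 484 + 972 = 1456.
Iteration 6: 972 < 329 fails; recursion stops.
SUM(k) = 4 + 12 + 36 + 108 + 324 + 972 = 1456.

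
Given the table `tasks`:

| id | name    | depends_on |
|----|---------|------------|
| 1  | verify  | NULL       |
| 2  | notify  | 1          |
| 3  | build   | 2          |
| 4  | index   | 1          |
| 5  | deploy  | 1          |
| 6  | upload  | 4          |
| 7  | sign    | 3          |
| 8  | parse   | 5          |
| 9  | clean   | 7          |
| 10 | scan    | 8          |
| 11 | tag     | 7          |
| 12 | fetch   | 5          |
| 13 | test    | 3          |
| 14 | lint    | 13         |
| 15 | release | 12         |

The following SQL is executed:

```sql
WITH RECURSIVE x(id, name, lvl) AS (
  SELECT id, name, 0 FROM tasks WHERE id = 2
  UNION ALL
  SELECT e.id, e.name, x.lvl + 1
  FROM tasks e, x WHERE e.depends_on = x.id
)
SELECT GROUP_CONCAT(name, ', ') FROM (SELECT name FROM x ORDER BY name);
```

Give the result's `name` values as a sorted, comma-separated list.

build, clean, lint, notify, sign, tag, test

Base: id=2 (notify) at lvl 0.
Iteration 1: rows with depends_on in {2} -> build (id 3, lvl 1).
Iteration 2: rows with depends_on in {3} -> sign (id 7, lvl 2), test (id 13, lvl 2).
Iteration 3: rows with depends_on in {7,13} -> clean (id 9, lvl 3), tag (id 11, lvl 3), lint (id 14, lvl 3).
Iteration 4: no rows with depends_on in {9,11,14}; recursion stops.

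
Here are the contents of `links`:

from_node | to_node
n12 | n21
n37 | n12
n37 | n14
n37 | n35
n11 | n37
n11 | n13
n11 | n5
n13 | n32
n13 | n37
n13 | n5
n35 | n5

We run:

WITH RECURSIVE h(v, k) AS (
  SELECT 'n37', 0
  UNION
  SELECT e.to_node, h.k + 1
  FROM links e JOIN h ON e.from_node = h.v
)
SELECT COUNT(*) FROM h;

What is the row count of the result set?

Base: (n37, k=0).
Iteration 1: edges from {n37} -> (n12, k=1), (n14, k=1), (n35, k=1).
Iteration 2: edges from {n12,n14,n35} -> (n21, k=2), (n5, k=2).
Iteration 3: no outgoing edges from {n21,n5}; recursion stops.
Total rows emitted: 6.

6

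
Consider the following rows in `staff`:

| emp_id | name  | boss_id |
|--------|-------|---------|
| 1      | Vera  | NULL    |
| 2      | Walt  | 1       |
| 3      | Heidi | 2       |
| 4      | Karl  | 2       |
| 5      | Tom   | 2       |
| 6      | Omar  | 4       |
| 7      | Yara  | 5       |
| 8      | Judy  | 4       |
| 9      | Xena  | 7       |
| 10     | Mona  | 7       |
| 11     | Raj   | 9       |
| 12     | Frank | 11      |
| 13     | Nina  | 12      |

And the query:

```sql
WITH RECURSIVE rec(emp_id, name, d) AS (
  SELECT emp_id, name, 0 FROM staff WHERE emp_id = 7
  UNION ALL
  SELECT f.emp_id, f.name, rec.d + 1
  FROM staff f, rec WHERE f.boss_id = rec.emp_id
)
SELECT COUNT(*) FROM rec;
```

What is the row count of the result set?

6

Base: emp_id=7 (Yara) at d 0.
Iteration 1: rows with boss_id in {7} -> Xena (id 9, d 1), Mona (id 10, d 1).
Iteration 2: rows with boss_id in {9,10} -> Raj (id 11, d 2).
Iteration 3: rows with boss_id in {11} -> Frank (id 12, d 3).
Iteration 4: rows with boss_id in {12} -> Nina (id 13, d 4).
Iteration 5: no rows with boss_id in {13}; recursion stops.
Total rows emitted: 6.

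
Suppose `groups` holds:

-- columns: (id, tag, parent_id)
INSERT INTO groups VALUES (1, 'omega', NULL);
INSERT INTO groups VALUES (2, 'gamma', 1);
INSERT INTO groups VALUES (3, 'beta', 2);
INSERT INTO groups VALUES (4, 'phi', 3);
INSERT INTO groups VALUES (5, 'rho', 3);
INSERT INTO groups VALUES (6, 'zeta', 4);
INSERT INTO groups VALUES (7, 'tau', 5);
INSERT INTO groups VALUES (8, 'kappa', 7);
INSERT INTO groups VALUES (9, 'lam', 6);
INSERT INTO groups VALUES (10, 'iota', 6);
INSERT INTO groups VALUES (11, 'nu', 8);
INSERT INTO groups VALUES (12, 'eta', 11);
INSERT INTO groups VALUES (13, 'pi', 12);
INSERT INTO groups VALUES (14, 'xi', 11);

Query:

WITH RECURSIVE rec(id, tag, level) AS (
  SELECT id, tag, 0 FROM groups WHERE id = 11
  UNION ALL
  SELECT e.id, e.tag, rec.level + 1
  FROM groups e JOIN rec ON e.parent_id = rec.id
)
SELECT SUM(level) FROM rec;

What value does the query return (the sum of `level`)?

Base: id=11 (nu) at level 0.
Iteration 1: rows with parent_id in {11} -> eta (id 12, level 1), xi (id 14, level 1).
Iteration 2: rows with parent_id in {12,14} -> pi (id 13, level 2).
Iteration 3: no rows with parent_id in {13}; recursion stops.
SUM(level) = 0 + 1 + 1 + 2 = 4.

4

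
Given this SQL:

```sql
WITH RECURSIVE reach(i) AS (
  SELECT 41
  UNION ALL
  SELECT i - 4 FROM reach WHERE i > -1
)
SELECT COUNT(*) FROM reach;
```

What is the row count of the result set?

Base: i=41.
Iteration 1: 41 > -1 holds -> i = 41 - 4 = 37.
Iteration 2: 37 > -1 holds -> i = 37 - 4 = 33.
Iteration 3: 33 > -1 holds -> i = 33 - 4 = 29.
Iteration 4: 29 > -1 holds -> i = 29 - 4 = 25.
Iteration 5: 25 > -1 holds -> i = 25 - 4 = 21.
Iteration 6: 21 > -1 holds -> i = 21 - 4 = 17.
Iteration 7: 17 > -1 holds -> i = 17 - 4 = 13.
Iteration 8: 13 > -1 holds -> i = 13 - 4 = 9.
Iteration 9: 9 > -1 holds -> i = 9 - 4 = 5.
Iteration 10: 5 > -1 holds -> i = 5 - 4 = 1.
Iteration 11: 1 > -1 holds -> i = 1 - 4 = -3.
Iteration 12: -3 > -1 fails; recursion stops.
Total rows emitted: 12.

12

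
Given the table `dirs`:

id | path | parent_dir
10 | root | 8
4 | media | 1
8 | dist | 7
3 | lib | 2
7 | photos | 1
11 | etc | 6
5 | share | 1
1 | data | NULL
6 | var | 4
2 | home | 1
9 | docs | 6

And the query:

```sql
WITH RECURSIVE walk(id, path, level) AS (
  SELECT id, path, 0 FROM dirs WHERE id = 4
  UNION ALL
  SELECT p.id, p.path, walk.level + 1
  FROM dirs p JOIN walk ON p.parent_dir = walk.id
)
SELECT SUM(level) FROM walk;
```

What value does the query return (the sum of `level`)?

Base: id=4 (media) at level 0.
Iteration 1: rows with parent_dir in {4} -> var (id 6, level 1).
Iteration 2: rows with parent_dir in {6} -> docs (id 9, level 2), etc (id 11, level 2).
Iteration 3: no rows with parent_dir in {9,11}; recursion stops.
SUM(level) = 0 + 1 + 2 + 2 = 5.

5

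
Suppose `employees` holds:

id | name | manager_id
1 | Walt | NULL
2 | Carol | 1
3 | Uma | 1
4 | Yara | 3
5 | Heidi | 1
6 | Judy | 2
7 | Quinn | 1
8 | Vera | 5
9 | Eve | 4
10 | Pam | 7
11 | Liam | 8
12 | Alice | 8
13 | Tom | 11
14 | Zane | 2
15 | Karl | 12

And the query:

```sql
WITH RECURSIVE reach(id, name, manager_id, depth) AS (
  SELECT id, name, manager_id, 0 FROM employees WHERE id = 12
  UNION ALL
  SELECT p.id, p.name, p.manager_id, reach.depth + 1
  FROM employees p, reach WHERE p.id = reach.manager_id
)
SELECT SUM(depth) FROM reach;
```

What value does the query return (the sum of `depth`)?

6

Base: id=12 (Alice), manager_id=8, depth 0.
Iteration 1: join on id=8 -> Vera (id 8, manager_id=5, depth 1).
Iteration 2: join on id=5 -> Heidi (id 5, manager_id=1, depth 2).
Iteration 3: join on id=1 -> Walt (id 1, manager_id=NULL, depth 3).
Iteration 4: manager_id is NULL; no match; recursion stops.
SUM(depth) = 0 + 1 + 2 + 3 = 6.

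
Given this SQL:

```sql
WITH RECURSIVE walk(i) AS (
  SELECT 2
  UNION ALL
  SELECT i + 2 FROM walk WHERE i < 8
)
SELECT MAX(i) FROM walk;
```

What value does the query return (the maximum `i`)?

Base: i=2.
Iteration 1: 2 < 8 holds -> i = 2 + 2 = 4.
Iteration 2: 4 < 8 holds -> i = 4 + 2 = 6.
Iteration 3: 6 < 8 holds -> i = 6 + 2 = 8.
Iteration 4: 8 < 8 fails; recursion stops.
i values: 2, 4, 6, 8; the maximum is 8.

8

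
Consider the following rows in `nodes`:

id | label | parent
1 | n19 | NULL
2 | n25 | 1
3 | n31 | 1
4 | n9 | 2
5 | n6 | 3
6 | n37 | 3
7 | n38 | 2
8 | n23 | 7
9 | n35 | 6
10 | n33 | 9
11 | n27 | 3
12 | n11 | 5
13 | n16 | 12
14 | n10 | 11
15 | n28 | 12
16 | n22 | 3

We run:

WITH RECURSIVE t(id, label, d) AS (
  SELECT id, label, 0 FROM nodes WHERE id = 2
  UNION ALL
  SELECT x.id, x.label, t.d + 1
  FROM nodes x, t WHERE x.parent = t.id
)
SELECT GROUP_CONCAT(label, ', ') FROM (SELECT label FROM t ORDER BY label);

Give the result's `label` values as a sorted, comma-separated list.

Base: id=2 (n25) at d 0.
Iteration 1: rows with parent in {2} -> n9 (id 4, d 1), n38 (id 7, d 1).
Iteration 2: rows with parent in {4,7} -> n23 (id 8, d 2).
Iteration 3: no rows with parent in {8}; recursion stops.

n23, n25, n38, n9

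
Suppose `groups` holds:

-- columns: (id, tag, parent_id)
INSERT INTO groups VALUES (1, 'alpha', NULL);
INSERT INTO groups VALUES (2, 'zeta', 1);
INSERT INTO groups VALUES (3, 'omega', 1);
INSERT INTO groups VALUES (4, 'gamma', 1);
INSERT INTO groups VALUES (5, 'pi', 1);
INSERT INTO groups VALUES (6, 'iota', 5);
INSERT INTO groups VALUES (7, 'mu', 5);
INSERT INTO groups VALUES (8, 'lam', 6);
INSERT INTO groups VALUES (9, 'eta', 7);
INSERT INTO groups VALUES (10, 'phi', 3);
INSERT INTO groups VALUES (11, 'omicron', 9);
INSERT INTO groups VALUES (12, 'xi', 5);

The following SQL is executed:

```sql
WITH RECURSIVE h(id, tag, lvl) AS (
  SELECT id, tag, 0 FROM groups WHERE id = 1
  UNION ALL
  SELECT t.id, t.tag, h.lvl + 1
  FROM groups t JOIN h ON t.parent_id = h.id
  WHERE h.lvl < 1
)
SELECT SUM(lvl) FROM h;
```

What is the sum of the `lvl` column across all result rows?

4

Base: id=1 (alpha) at lvl 0.
Iteration 1: rows with parent_id in {1} -> zeta (id 2, lvl 1), omega (id 3, lvl 1), gamma (id 4, lvl 1), pi (id 5, lvl 1).
Iteration 2: lvl < 1 fails for all current rows; recursion stops.
SUM(lvl) = 0 + 1 + 1 + 1 + 1 = 4.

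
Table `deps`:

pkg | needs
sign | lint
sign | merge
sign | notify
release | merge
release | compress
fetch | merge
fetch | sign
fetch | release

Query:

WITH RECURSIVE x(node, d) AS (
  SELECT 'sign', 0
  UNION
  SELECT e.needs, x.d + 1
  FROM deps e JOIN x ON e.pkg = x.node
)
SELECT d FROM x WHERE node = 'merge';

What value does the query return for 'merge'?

Base: (sign, d=0).
Iteration 1: edges from {sign} -> (lint, d=1), (merge, d=1), (notify, d=1).
Iteration 2: no outgoing edges from {lint,merge,notify}; recursion stops.

1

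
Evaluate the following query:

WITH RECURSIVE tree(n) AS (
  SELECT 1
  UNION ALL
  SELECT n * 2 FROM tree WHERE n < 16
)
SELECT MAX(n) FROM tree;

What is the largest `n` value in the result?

Base: n=1.
Iteration 1: 1 < 16 holds -> n = 1 * 2 = 2.
Iteration 2: 2 < 16 holds -> n = 2 * 2 = 4.
Iteration 3: 4 < 16 holds -> n = 4 * 2 = 8.
Iteration 4: 8 < 16 holds -> n = 8 * 2 = 16.
Iteration 5: 16 < 16 fails; recursion stops.
n values: 1, 2, 4, 8, 16; the maximum is 16.

16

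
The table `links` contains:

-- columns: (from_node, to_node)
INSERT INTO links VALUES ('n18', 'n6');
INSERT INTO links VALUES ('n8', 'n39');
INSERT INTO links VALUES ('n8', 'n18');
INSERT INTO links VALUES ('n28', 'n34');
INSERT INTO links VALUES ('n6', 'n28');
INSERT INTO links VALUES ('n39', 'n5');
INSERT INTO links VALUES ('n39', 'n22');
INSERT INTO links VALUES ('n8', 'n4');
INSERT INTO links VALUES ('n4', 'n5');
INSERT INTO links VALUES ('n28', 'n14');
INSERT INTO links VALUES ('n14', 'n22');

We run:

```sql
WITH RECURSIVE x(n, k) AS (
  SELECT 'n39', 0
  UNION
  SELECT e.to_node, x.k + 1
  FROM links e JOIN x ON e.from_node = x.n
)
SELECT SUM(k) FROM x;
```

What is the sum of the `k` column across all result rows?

2

Base: (n39, k=0).
Iteration 1: edges from {n39} -> (n22, k=1), (n5, k=1).
Iteration 2: no outgoing edges from {n22,n5}; recursion stops.
SUM(k) = 0 + 1 + 1 = 2.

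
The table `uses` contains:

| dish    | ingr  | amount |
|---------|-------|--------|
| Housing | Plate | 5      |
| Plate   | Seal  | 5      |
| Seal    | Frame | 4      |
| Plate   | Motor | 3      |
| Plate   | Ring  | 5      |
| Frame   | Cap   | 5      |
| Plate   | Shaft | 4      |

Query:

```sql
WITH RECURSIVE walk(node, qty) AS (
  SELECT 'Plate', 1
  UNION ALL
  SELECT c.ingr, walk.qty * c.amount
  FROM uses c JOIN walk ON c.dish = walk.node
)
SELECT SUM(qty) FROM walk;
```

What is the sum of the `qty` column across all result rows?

Base: (Plate, qty=1).
Iteration 1: components of {Plate} -> Motor = 1*3 = 3, Ring = 1*5 = 5, Seal = 1*5 = 5, Shaft = 1*4 = 4.
Iteration 2: components of {Motor,Ring,Seal,Shaft} -> Frame = 5*4 = 20.
Iteration 3: components of {Frame} -> Cap = 20*5 = 100.
Iteration 4: no further components; recursion stops.
SUM(qty) = 1 + 5 + 3 + 5 + 4 + 20 + 100 = 138.

138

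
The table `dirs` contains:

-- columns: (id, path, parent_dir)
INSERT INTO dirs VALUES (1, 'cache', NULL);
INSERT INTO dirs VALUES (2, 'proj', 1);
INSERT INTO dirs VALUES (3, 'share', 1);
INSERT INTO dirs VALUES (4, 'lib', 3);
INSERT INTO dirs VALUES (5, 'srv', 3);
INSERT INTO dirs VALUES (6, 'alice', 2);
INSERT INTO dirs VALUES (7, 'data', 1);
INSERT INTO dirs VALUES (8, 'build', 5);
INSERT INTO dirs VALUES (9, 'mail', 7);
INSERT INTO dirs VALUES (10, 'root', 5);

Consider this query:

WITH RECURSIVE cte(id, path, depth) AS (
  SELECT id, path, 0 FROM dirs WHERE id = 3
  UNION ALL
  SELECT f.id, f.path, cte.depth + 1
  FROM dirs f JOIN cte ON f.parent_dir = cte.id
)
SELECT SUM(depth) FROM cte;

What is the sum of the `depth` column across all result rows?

Base: id=3 (share) at depth 0.
Iteration 1: rows with parent_dir in {3} -> lib (id 4, depth 1), srv (id 5, depth 1).
Iteration 2: rows with parent_dir in {4,5} -> build (id 8, depth 2), root (id 10, depth 2).
Iteration 3: no rows with parent_dir in {8,10}; recursion stops.
SUM(depth) = 0 + 1 + 1 + 2 + 2 = 6.

6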